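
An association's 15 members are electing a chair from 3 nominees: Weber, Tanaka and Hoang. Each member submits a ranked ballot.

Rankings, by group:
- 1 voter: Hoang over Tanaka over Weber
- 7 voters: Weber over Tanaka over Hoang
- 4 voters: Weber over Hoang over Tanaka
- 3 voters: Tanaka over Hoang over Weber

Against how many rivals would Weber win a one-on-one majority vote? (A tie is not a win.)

2

Weber against each rival (15 voters):
Weber vs Tanaka: Weber is ranked higher on 7+4 = 11 ballots, Tanaka on 4. Weber wins 11–4.
Weber vs Hoang: Weber, 11–4.
Weber beats Tanaka, Hoang — 2 pairwise wins.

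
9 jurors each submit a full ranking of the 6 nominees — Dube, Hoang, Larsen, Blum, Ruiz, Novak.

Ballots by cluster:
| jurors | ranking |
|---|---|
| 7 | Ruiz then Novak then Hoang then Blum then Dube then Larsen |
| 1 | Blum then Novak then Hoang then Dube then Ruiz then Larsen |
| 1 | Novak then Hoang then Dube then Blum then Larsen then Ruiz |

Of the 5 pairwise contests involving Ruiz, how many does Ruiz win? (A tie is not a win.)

Ruiz against each rival (9 jurors):
Ruiz–Dube: Ruiz 7–2.
Ruiz vs Hoang: 7 to 2, Ruiz.
Ruiz vs Larsen: 7+1 = 8 for Ruiz, 1 for Larsen — Ruiz by 8–1.
Ruiz vs Blum: 7 to 2, Ruiz.
Ruiz vs Novak: Ruiz, 7–2.
Ruiz beats Dube, Hoang, Larsen, Blum, Novak — 5 pairwise wins.

5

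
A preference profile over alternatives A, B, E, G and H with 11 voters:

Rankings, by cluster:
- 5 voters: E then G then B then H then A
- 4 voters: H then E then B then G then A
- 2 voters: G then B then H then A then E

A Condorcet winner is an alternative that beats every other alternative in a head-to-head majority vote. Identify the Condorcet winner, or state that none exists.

none

Check each pair by majority over 11 ballots:
A–B: B 11–0.
A–E: E 9–2.
A vs G: G wins 11–0.
A vs H: H, 11–0.
B vs E: E, 9–2.
B vs G: G, 7–4.
B vs H: B wins 7–4.
E–G: E 9–2.
E vs H: H wins 6–5.
G–H: G 7–4.
Every alternative loses at least once (A loses to B; B loses to E; E loses to H; G loses to E; H loses to B). The majority relation contains the cycle B > H > E > B, so there is no Condorcet winner.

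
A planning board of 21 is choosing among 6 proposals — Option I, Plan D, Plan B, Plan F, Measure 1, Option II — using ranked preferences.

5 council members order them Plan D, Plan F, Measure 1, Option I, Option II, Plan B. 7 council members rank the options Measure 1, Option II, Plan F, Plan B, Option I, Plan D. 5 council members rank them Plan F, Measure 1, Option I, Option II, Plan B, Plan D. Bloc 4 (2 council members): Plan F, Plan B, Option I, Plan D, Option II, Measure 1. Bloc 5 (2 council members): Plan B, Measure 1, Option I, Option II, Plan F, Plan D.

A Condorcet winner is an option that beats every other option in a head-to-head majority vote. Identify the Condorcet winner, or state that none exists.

Plan F

Pairwise majorities:
Option I–Plan D: Option I 16–5.
Option I vs Plan B: Plan B, 11–10.
Option I–Plan F: Plan F 19–2.
Option I–Measure 1: Measure 1 19–2.
Option I vs Option II: Option I, 14–7.
Plan D vs Plan B: Plan B wins 16–5.
Plan D vs Plan F: Plan F, 16–5.
Plan D vs Measure 1: Measure 1 wins 14–7.
Plan D vs Option II: Option II, 14–7.
Plan B–Plan F: Plan F 19–2.
Plan B vs Measure 1: Measure 1 wins 17–4.
Plan B–Option II: Option II 17–4.
Plan F–Measure 1: Plan F 12–9.
Plan F vs Option II: Plan F, 12–9.
Measure 1 vs Option II: Measure 1 wins 19–2.
Plan F beats each of Option I, Plan D, Plan B, Measure 1, Option II — Plan F is the Condorcet winner.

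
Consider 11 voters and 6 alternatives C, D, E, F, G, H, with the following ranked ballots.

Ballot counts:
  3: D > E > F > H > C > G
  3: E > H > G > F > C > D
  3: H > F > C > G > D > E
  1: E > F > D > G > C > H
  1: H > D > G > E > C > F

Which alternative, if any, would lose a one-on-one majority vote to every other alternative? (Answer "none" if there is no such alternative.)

Pairwise majorities:
C–D: C 6–5.
C vs E: E, 8–3.
C vs F: C is ranked higher on 1 ballot, F on 10. F wins 10–1.
C vs G: C wins 6–5.
C vs H: 1 to 10, H.
D vs E: D is ranked higher on 3+3+1 = 7 ballots, E on 4. D wins 7–4.
D vs F: 4 to 7, F.
D vs G: G wins 6–5.
D–H: H 7–4.
E vs F: E is ranked higher on 3+3+1+1 = 8 ballots, F on 3. E wins 8–3.
E vs G: E wins 7–4.
E vs H: E wins 7–4.
F–G: F 7–4.
F vs H: H, 7–4.
G vs H: 1 to 10, H.
No alternative is winless: C beats D; D beats E; E beats C; F beats C; G beats D; H beats C. There is no Condorcet loser.

none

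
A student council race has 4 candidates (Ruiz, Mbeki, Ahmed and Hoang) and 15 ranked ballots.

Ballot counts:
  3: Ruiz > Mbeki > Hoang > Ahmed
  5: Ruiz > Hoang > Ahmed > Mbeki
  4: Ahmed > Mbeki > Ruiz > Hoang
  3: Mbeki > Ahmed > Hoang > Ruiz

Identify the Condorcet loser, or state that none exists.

none

Head-to-head results (15 voters):
Ruiz–Mbeki: Ruiz 8–7.
Ruiz–Ahmed: Ruiz 8–7.
Ruiz–Hoang: Ruiz 12–3.
Mbeki vs Ahmed: Mbeki is ranked higher on 3+3 = 6 ballots, Ahmed on 9. Ahmed wins 9–6.
Mbeki–Hoang: Mbeki 10–5.
Ahmed vs Hoang: 7 to 8, Hoang.
Each candidate has at least one pairwise win (Ruiz beats Mbeki; Mbeki beats Hoang; Ahmed beats Mbeki; Hoang beats Ahmed) — no Condorcet loser.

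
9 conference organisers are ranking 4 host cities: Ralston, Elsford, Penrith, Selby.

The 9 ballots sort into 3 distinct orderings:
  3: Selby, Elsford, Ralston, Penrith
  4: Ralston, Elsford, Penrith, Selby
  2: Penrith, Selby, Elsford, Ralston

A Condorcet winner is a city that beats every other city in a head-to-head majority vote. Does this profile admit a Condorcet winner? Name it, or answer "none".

Check each pair by majority over 9 ballots:
Ralston vs Elsford: Elsford wins 5–4.
Ralston–Penrith: Ralston 7–2.
Ralston–Selby: Selby 5–4.
Elsford vs Penrith: Elsford, 7–2.
Elsford–Selby: Selby 5–4.
Penrith vs Selby: Penrith, 6–3.
Every city loses at least once (Ralston loses to Elsford; Elsford loses to Selby; Penrith loses to Ralston; Selby loses to Penrith). The majority relation contains the cycle Ralston → Penrith → Selby → Ralston, so there is no Condorcet winner.

none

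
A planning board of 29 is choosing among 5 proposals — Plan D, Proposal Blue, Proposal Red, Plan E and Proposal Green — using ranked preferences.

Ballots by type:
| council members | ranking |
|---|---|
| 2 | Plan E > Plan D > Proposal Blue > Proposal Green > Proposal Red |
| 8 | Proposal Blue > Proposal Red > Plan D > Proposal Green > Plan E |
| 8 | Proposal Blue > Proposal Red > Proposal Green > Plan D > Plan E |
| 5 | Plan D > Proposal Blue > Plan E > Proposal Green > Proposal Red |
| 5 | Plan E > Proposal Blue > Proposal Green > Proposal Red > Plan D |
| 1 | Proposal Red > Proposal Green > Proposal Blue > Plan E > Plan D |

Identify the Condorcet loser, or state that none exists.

Plan E

Pairwise majorities:
Plan D–Proposal Blue: Proposal Blue 22–7.
Plan D vs Proposal Red: Proposal Red, 22–7.
Plan D vs Plan E: Plan D wins 21–8.
Plan D–Proposal Green: Plan D 15–14.
Proposal Blue–Proposal Red: Proposal Blue 28–1.
Proposal Blue vs Plan E: 22 to 7, Proposal Blue.
Proposal Blue–Proposal Green: Proposal Blue 28–1.
Proposal Red vs Plan E: Proposal Red wins 17–12.
Proposal Red vs Proposal Green: Proposal Red is ranked higher on 8+8+1 = 17 ballots, Proposal Green on 12. Proposal Red wins 17–12.
Plan E vs Proposal Green: 2+5+5 = 12 for Plan E, 17 for Proposal Green — Proposal Green by 17–12.
Plan E is beaten in every head-to-head and is the Condorcet loser.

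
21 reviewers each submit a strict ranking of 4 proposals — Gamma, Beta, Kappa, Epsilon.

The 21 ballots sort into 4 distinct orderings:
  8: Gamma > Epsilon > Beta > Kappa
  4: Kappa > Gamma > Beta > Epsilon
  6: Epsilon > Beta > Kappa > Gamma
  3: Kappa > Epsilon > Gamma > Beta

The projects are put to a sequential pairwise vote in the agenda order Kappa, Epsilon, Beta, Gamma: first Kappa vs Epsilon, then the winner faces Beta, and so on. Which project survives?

Gamma

Round 1: Kappa vs Epsilon — 7–14, Epsilon advances.
Round 2: Epsilon vs Beta — 17–4, Epsilon advances.
Round 3: Epsilon vs Gamma — 9–12, Gamma advances.
Gamma survives the agenda.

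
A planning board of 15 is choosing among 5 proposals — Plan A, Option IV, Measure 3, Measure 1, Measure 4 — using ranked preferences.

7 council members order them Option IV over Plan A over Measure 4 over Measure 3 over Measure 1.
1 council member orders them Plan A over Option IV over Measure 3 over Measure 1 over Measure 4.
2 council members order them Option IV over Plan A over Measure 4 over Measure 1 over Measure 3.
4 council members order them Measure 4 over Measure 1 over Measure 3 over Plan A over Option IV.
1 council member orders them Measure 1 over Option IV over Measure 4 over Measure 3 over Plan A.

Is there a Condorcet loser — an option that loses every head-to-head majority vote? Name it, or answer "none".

Pairwise majorities:
Plan A vs Option IV: Plan A preferred on 1+4 = 5 ballots; Option IV wins 10–5.
Plan A–Measure 3: Plan A 10–5.
Plan A vs Measure 1: Plan A, 10–5.
Plan A vs Measure 4: Plan A preferred on 7+1+2 = 10 ballots; Plan A wins 10–5.
Option IV vs Measure 3: 7+1+2+1 = 11 for Option IV, 4 for Measure 3 — Option IV by 11–4.
Option IV vs Measure 1: Option IV preferred on 7+1+2 = 10 ballots; Option IV wins 10–5.
Option IV vs Measure 4: 7+1+2+1 = 11 for Option IV, 4 for Measure 4 — Option IV by 11–4.
Measure 3–Measure 1: Measure 3 8–7.
Measure 3 vs Measure 4: Measure 3 preferred on 1 ballot; Measure 4 wins 14–1.
Measure 1 vs Measure 4: Measure 4 wins 13–2.
Measure 1 loses to every other option — it is the Condorcet loser.

Measure 1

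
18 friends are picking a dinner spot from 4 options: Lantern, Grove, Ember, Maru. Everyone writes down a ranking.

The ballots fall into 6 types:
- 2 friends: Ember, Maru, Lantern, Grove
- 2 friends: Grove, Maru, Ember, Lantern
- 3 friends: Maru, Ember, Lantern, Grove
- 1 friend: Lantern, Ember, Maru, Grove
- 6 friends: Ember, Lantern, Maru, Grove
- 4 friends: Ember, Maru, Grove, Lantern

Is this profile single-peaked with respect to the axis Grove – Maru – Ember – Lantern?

Axis positions: Grove=1, Maru=2, Ember=3, Lantern=4.
Type 1 (peak Ember at position 3): ranking walks positions 3-2-4-1, expanding outward from the peak — single-peaked.
Type 2 (peak Grove at position 1): ranking walks positions 1-2-3-4, expanding outward from the peak — single-peaked.
Type 3 (peak Maru at position 2): ranking walks positions 2-3-4-1, expanding outward from the peak — single-peaked.
Type 4 (peak Lantern at position 4): ranking walks positions 4-3-2-1, expanding outward from the peak — single-peaked.
Type 5 (peak Ember at position 3): ranking walks positions 3-4-2-1, expanding outward from the peak — single-peaked.
Type 6 (peak Ember at position 3): ranking walks positions 3-2-1-4, expanding outward from the peak — single-peaked.
Every ranking is single-peaked on this axis.

yes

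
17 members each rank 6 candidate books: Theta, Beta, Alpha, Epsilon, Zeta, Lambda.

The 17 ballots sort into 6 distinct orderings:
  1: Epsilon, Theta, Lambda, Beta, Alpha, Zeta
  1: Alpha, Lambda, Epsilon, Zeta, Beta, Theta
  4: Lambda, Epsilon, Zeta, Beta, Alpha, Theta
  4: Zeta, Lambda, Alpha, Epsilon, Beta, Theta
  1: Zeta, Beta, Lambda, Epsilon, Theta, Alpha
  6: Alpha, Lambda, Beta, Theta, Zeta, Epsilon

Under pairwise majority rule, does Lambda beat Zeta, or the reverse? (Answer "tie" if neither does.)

Lambda

Ballots ranking Lambda above Zeta: 1 + 1 + 4 + 6 = 12.
Ballots ranking Zeta above Lambda: 17 − 12 = 5.
Lambda wins the head-to-head 12–5.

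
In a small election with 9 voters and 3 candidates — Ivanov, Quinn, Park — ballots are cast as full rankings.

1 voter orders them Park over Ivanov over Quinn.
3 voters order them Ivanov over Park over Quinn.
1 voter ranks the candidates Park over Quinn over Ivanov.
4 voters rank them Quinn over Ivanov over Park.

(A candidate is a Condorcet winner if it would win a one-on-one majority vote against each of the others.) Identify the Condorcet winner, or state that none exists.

none

Check each pair by majority over 9 ballots:
Ivanov–Quinn: Quinn 5–4.
Ivanov vs Park: 3+4 = 7 for Ivanov, 2 for Park — Ivanov by 7–2.
Quinn vs Park: Park wins 5–4.
No candidate is unbeaten: Ivanov loses to Quinn; Quinn loses to Park; Park loses to Ivanov. In particular Ivanov > Park > Quinn > Ivanov is a majority cycle — no Condorcet winner exists.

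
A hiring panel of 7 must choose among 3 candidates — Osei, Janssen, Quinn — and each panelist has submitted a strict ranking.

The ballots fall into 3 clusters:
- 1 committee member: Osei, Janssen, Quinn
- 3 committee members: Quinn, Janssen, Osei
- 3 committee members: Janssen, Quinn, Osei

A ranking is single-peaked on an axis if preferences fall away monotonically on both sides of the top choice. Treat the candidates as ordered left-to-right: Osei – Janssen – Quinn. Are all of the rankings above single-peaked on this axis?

yes

Axis positions: Osei=1, Janssen=2, Quinn=3.
Cluster 1 (peak Osei at position 1): ranking walks positions 1-2-3, expanding outward from the peak — single-peaked.
Cluster 2 (peak Quinn at position 3): ranking walks positions 3-2-1, expanding outward from the peak — single-peaked.
Cluster 3 (peak Janssen at position 2): ranking walks positions 2-3-1, expanding outward from the peak — single-peaked.
Every ranking is single-peaked on this axis.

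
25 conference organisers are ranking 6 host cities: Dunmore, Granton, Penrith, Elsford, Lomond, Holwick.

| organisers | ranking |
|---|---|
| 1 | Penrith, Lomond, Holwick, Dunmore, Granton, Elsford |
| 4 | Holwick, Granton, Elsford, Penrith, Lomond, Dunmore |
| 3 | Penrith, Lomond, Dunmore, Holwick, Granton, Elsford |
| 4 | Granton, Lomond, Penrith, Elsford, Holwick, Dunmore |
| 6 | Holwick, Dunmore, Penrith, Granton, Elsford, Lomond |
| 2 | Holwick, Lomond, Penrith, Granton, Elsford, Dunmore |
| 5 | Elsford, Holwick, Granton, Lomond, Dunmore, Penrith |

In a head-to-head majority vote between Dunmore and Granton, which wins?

Granton

Ballots ranking Dunmore above Granton: 1 + 3 + 6 = 10.
Ballots ranking Granton above Dunmore: 25 − 10 = 15.
Granton wins the head-to-head 15–10.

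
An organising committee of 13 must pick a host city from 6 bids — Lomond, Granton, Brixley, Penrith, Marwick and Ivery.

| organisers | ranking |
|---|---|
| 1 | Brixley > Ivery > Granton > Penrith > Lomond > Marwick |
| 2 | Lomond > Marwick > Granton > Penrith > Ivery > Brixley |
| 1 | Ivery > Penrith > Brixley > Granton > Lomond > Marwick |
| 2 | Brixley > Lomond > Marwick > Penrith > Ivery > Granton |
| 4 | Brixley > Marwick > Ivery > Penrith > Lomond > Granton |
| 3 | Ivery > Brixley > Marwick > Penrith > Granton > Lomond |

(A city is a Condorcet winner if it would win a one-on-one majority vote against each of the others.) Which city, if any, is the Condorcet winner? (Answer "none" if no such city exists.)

Brixley

Pairwise majorities:
Lomond vs Granton: Lomond wins 8–5.
Lomond–Brixley: Brixley 11–2.
Lomond vs Penrith: Penrith wins 9–4.
Lomond vs Marwick: Marwick wins 7–6.
Lomond–Ivery: Ivery 9–4.
Granton vs Brixley: Brixley wins 11–2.
Granton–Penrith: Penrith 10–3.
Granton vs Marwick: Marwick, 11–2.
Granton vs Ivery: Ivery, 11–2.
Brixley vs Penrith: Brixley, 10–3.
Brixley–Marwick: Brixley 11–2.
Brixley–Ivery: Brixley 7–6.
Penrith vs Marwick: Marwick wins 11–2.
Penrith vs Ivery: Ivery, 9–4.
Marwick vs Ivery: Marwick, 8–5.
Only Brixley has no losses; Brixley is the Condorcet winner.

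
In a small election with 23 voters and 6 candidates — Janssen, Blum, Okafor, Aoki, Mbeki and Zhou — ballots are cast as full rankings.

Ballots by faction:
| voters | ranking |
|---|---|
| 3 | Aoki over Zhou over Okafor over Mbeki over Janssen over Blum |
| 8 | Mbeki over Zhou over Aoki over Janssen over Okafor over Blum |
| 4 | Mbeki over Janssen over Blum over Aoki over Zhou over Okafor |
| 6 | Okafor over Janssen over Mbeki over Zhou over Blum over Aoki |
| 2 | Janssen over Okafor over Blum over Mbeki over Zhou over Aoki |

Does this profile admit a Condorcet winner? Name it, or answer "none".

Mbeki

Pairwise majorities:
Janssen vs Blum: 23 to 0, Janssen.
Janssen vs Okafor: Janssen is ranked higher on 8+4+2 = 14 ballots, Okafor on 9. Janssen wins 14–9.
Janssen vs Aoki: Janssen preferred on 4+6+2 = 12 ballots; Janssen wins 12–11.
Janssen vs Mbeki: 6+2 = 8 for Janssen, 15 for Mbeki — Mbeki by 15–8.
Janssen vs Zhou: Janssen is ranked higher on 4+6+2 = 12 ballots, Zhou on 11. Janssen wins 12–11.
Blum vs Okafor: 4 to 19, Okafor.
Blum vs Aoki: Blum is ranked higher on 4+6+2 = 12 ballots, Aoki on 11. Blum wins 12–11.
Blum vs Mbeki: 2 for Blum, 21 for Mbeki — Mbeki by 21–2.
Blum vs Zhou: Blum is ranked higher on 4+2 = 6 ballots, Zhou on 17. Zhou wins 17–6.
Okafor vs Aoki: Okafor is ranked higher on 6+2 = 8 ballots, Aoki on 15. Aoki wins 15–8.
Okafor vs Mbeki: 11 to 12, Mbeki.
Okafor vs Zhou: 8 to 15, Zhou.
Aoki vs Mbeki: 3 for Aoki, 20 for Mbeki — Mbeki by 20–3.
Aoki vs Zhou: 3+4 = 7 for Aoki, 16 for Zhou — Zhou by 16–7.
Mbeki vs Zhou: 8+4+6+2 = 20 for Mbeki, 3 for Zhou — Mbeki by 20–3.
Only Mbeki has no losses; Mbeki is the Condorcet winner.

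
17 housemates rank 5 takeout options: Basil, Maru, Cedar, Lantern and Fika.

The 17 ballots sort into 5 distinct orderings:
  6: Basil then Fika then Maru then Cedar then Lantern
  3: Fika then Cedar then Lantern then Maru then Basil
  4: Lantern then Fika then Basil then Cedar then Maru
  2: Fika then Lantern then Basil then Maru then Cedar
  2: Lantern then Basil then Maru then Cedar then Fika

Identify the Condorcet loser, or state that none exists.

Pairwise majorities:
Basil vs Maru: Basil wins 14–3.
Basil vs Cedar: Basil wins 14–3.
Basil vs Lantern: 6 for Basil, 11 for Lantern — Lantern by 11–6.
Basil vs Fika: 6+2 = 8 for Basil, 9 for Fika — Fika by 9–8.
Maru vs Cedar: Maru, 10–7.
Maru vs Lantern: Lantern wins 11–6.
Maru vs Fika: Maru preferred on 2 ballots; Fika wins 15–2.
Cedar vs Lantern: Cedar wins 9–8.
Cedar vs Fika: Fika, 15–2.
Lantern vs Fika: 6 to 11, Fika.
Every restaurant wins at least one matchup (Basil beats Maru; Maru beats Cedar; Cedar beats Lantern; Lantern beats Basil; Fika beats Basil), so there is no Condorcet loser.

none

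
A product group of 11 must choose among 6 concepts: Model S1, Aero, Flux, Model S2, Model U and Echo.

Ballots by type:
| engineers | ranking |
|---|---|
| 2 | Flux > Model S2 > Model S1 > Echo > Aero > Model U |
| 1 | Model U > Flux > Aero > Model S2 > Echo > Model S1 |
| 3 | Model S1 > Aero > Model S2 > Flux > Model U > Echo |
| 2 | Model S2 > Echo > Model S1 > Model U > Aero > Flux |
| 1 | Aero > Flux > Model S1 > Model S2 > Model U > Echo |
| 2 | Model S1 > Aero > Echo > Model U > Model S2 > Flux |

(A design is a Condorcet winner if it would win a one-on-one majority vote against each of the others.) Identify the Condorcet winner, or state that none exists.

Head-to-head results (11 engineers):
Model S1 vs Aero: 9 to 2, Model S1.
Model S1 vs Flux: 7 to 4, Model S1.
Model S1 vs Model S2: Model S1 is ranked higher on 3+1+2 = 6 ballots, Model S2 on 5. Model S1 wins 6–5.
Model S1 vs Model U: 2+3+2+1+2 = 10 for Model S1, 1 for Model U — Model S1 by 10–1.
Model S1 vs Echo: Model S1 preferred on 2+3+1+2 = 8 ballots; Model S1 wins 8–3.
Aero vs Flux: Aero is ranked higher on 3+2+1+2 = 8 ballots, Flux on 3. Aero wins 8–3.
Aero vs Model S2: Aero is ranked higher on 1+3+1+2 = 7 ballots, Model S2 on 4. Aero wins 7–4.
Aero vs Model U: 2+3+1+2 = 8 for Aero, 3 for Model U — Aero by 8–3.
Aero vs Echo: Aero preferred on 1+3+1+2 = 7 ballots; Aero wins 7–4.
Flux vs Model S2: 4 to 7, Model S2.
Flux vs Model U: 6 to 5, Flux.
Flux vs Echo: 2+1+3+1 = 7 for Flux, 4 for Echo — Flux by 7–4.
Model S2 vs Model U: 8 to 3, Model S2.
Model S2 vs Echo: 2+1+3+2+1 = 9 for Model S2, 2 for Echo — Model S2 by 9–2.
Model U vs Echo: 1+3+1 = 5 for Model U, 6 for Echo — Echo by 6–5.
Only Model S1 has no losses; Model S1 is the Condorcet winner.

Model S1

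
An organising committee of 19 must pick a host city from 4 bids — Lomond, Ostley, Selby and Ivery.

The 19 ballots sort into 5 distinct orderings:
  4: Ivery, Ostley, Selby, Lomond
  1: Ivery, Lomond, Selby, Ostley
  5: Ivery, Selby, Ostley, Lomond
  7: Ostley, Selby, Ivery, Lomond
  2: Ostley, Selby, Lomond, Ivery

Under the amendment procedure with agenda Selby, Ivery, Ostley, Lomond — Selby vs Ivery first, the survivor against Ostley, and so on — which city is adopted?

Round 1: Selby vs Ivery — 9–10, Ivery advances.
Round 2: Ivery vs Ostley — 10–9, Ivery advances.
Round 3: Ivery vs Lomond — 17–2, Ivery advances.
Ivery survives the agenda.

Ivery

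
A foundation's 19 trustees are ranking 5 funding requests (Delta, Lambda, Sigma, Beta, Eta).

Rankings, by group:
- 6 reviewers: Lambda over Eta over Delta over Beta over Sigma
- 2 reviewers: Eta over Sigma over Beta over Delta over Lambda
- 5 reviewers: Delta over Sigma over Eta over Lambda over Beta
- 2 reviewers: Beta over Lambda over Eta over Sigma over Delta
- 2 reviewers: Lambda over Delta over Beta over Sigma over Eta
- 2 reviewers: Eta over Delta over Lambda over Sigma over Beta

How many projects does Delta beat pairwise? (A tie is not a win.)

Delta against each rival (19 reviewers):
Delta vs Lambda: 2+5+2 = 9 for Delta, 10 for Lambda — Lambda by 10–9.
Delta vs Sigma: 6+5+2+2 = 15 for Delta, 4 for Sigma — Delta by 15–4.
Delta vs Beta: Delta, 15–4.
Delta vs Eta: 7 to 12, Eta.
Delta beats Sigma, Beta; loses to Lambda, Eta — 2 pairwise wins.

2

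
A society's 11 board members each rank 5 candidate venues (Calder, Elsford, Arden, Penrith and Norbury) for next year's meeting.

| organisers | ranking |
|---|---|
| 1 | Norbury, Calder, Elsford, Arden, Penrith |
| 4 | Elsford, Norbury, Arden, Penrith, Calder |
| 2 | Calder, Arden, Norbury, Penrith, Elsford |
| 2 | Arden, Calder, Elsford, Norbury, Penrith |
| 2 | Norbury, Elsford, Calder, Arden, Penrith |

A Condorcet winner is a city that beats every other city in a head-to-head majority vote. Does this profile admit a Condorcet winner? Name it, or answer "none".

Check each pair by majority over 11 ballots:
Calder–Elsford: Elsford 6–5.
Calder vs Arden: Calder is ranked higher on 1+2+2 = 5 ballots, Arden on 6. Arden wins 6–5.
Calder–Penrith: Calder 7–4.
Calder–Norbury: Norbury 7–4.
Elsford vs Arden: Elsford is ranked higher on 1+4+2 = 7 ballots, Arden on 4. Elsford wins 7–4.
Elsford–Penrith: Elsford 9–2.
Elsford vs Norbury: 4+2 = 6 for Elsford, 5 for Norbury — Elsford by 6–5.
Arden vs Penrith: Arden wins 11–0.
Arden vs Norbury: 2+2 = 4 for Arden, 7 for Norbury — Norbury by 7–4.
Penrith vs Norbury: Penrith preferred on 0 ballots; Norbury wins 11–0.
Elsford defeats every rival head-to-head and is the Condorcet winner.

Elsford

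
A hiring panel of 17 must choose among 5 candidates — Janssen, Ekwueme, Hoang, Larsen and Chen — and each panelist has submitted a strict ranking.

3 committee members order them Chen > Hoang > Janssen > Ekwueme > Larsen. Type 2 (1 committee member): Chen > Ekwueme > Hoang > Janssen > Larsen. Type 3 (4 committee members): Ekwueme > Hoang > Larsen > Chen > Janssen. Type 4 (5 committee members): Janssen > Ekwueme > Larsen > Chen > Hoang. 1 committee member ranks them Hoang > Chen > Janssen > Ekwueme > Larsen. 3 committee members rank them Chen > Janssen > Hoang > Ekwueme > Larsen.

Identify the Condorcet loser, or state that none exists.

none

Pairwise majorities:
Janssen vs Ekwueme: Janssen preferred on 3+5+1+3 = 12 ballots; Janssen wins 12–5.
Janssen vs Hoang: Hoang wins 9–8.
Janssen vs Larsen: Janssen wins 13–4.
Janssen vs Chen: Janssen is ranked higher on 5 ballots, Chen on 12. Chen wins 12–5.
Ekwueme vs Hoang: Ekwueme, 10–7.
Ekwueme vs Larsen: Ekwueme is ranked higher on 3+1+4+5+1+3 = 17 ballots, Larsen on 0. Ekwueme wins 17–0.
Ekwueme vs Chen: Ekwueme is ranked higher on 4+5 = 9 ballots, Chen on 8. Ekwueme wins 9–8.
Hoang vs Larsen: Hoang wins 12–5.
Hoang vs Chen: Hoang is ranked higher on 4+1 = 5 ballots, Chen on 12. Chen wins 12–5.
Larsen vs Chen: Larsen, 9–8.
Every candidate wins at least one matchup (Janssen beats Ekwueme; Ekwueme beats Hoang; Hoang beats Janssen; Larsen beats Chen; Chen beats Janssen), so there is no Condorcet loser.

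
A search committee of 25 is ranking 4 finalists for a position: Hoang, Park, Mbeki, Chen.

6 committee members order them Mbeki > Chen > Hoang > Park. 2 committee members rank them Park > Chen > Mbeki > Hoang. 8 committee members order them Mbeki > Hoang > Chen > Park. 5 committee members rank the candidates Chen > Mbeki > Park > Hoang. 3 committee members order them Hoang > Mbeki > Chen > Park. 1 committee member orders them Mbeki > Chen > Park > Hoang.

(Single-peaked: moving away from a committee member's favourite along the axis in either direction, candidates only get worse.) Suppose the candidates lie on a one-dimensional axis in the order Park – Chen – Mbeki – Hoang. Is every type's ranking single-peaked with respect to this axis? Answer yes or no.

Axis positions: Park=1, Chen=2, Mbeki=3, Hoang=4.
Type 1 (peak Mbeki at position 3): ranking walks positions 3-2-4-1, expanding outward from the peak — single-peaked.
Type 2 (peak Park at position 1): ranking walks positions 1-2-3-4, expanding outward from the peak — single-peaked.
Type 3 (peak Mbeki at position 3): ranking walks positions 3-4-2-1, expanding outward from the peak — single-peaked.
Type 4 (peak Chen at position 2): ranking walks positions 2-3-1-4, expanding outward from the peak — single-peaked.
Type 5 (peak Hoang at position 4): ranking walks positions 4-3-2-1, expanding outward from the peak — single-peaked.
Type 6 (peak Mbeki at position 3): ranking walks positions 3-2-1-4, expanding outward from the peak — single-peaked.
Every ranking is single-peaked on this axis.

yes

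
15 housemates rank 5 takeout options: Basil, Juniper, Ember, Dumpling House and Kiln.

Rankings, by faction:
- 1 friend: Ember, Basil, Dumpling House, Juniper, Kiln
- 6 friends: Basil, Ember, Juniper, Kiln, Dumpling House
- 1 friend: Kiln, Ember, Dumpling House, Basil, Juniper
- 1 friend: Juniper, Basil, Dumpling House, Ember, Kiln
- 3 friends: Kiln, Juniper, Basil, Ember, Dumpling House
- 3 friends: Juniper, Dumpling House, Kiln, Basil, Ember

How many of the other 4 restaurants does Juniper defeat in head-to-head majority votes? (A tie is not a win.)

Juniper against each rival (15 friends):
Juniper vs Basil: 7 to 8, Basil.
Juniper vs Ember: 7 to 8, Ember.
Juniper vs Dumpling House: Juniper wins 13–2.
Juniper vs Kiln: 11 to 4, Juniper.
Juniper beats Dumpling House, Kiln; loses to Basil, Ember — 2 pairwise wins.

2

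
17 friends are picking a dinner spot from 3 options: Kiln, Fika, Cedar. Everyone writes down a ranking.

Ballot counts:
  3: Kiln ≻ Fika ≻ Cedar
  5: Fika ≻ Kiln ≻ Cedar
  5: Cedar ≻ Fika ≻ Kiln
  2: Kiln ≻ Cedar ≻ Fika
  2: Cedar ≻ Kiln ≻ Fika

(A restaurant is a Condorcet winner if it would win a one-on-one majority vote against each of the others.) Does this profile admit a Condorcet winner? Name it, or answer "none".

Head-to-head results (17 friends):
Kiln vs Fika: Fika, 10–7.
Kiln–Cedar: Kiln 10–7.
Fika vs Cedar: Cedar wins 9–8.
No restaurant is unbeaten: Kiln loses to Fika; Fika loses to Cedar; Cedar loses to Kiln. In particular Kiln > Cedar > Fika > Kiln is a majority cycle — no Condorcet winner exists.

none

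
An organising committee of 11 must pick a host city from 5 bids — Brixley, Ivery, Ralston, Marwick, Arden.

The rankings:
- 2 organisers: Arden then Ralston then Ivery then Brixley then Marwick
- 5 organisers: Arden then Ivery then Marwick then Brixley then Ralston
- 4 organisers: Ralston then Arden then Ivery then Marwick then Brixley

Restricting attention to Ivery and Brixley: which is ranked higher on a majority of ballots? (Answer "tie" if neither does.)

Ivery

Ballots ranking Ivery above Brixley: 2 + 5 + 4 = 11.
Ballots ranking Brixley above Ivery: 11 − 11 = 0.
Ivery wins the head-to-head 11–0.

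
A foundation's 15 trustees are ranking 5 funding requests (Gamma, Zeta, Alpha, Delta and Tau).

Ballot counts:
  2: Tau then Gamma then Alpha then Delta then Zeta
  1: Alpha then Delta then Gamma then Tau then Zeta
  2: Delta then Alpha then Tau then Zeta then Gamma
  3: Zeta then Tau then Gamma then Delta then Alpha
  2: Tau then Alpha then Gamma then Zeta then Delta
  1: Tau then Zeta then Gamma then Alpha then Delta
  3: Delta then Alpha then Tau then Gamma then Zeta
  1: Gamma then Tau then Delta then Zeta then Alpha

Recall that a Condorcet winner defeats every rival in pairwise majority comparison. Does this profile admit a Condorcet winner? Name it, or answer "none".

Head-to-head results (15 reviewers):
Gamma–Zeta: Gamma 9–6.
Gamma vs Alpha: Alpha, 8–7.
Gamma vs Delta: Gamma, 9–6.
Gamma vs Tau: Tau, 13–2.
Zeta vs Alpha: Alpha wins 10–5.
Zeta vs Delta: Delta, 9–6.
Zeta–Tau: Tau 12–3.
Alpha vs Delta: Delta wins 9–6.
Alpha vs Tau: Tau, 9–6.
Delta vs Tau: Tau wins 9–6.
Tau defeats every rival head-to-head and is the Condorcet winner.

Tau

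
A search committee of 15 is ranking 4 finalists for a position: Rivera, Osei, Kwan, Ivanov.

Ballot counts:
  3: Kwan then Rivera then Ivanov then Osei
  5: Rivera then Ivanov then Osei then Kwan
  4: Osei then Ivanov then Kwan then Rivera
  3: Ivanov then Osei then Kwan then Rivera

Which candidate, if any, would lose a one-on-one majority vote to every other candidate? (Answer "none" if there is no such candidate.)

Head-to-head results (15 committee members):
Rivera vs Osei: Rivera wins 8–7.
Rivera vs Kwan: Kwan, 10–5.
Rivera vs Ivanov: Rivera, 8–7.
Osei vs Kwan: 5+4+3 = 12 for Osei, 3 for Kwan — Osei by 12–3.
Osei vs Ivanov: 4 to 11, Ivanov.
Kwan vs Ivanov: Ivanov wins 12–3.
Each candidate has at least one pairwise win (Rivera beats Osei; Osei beats Kwan; Kwan beats Rivera; Ivanov beats Osei) — no Condorcet loser.

none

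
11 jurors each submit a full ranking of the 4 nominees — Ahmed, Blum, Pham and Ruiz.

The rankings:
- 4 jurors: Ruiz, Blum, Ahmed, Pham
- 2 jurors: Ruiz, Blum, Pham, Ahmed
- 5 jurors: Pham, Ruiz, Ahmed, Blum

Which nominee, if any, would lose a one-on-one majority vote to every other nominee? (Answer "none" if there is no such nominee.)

Pairwise majorities:
Ahmed vs Blum: 5 to 6, Blum.
Ahmed vs Pham: Pham, 7–4.
Ahmed vs Ruiz: Ruiz, 11–0.
Blum vs Pham: Blum wins 6–5.
Blum vs Ruiz: Ruiz, 11–0.
Pham vs Ruiz: Ruiz, 6–5.
Only Ahmed has no wins; Ahmed is the Condorcet loser.

Ahmed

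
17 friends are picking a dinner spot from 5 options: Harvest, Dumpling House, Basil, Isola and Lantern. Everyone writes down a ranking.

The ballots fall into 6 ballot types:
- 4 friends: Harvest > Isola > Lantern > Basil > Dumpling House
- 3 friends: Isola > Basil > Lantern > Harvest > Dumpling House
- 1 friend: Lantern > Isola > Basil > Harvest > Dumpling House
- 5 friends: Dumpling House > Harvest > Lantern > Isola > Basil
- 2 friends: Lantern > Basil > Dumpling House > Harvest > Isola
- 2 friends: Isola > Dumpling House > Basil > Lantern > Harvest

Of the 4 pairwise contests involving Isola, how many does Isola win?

3

Isola against each rival (17 friends):
Isola vs Harvest: Isola is ranked higher on 3+1+2 = 6 ballots, Harvest on 11. Harvest wins 11–6.
Isola vs Dumpling House: Isola, 10–7.
Isola vs Basil: Isola wins 15–2.
Isola–Lantern: Isola 9–8.
Isola beats Dumpling House, Basil, Lantern; loses to Harvest — 3 pairwise wins.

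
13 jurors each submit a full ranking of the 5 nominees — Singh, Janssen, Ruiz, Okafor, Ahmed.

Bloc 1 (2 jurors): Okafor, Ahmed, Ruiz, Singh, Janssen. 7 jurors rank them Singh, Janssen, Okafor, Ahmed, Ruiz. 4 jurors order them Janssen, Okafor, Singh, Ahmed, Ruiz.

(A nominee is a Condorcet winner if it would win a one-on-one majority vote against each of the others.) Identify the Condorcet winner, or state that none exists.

Singh

Pairwise majorities:
Singh vs Janssen: Singh is ranked higher on 2+7 = 9 ballots, Janssen on 4. Singh wins 9–4.
Singh vs Ruiz: Singh is ranked higher on 7+4 = 11 ballots, Ruiz on 2. Singh wins 11–2.
Singh vs Okafor: 7 for Singh, 6 for Okafor — Singh by 7–6.
Singh–Ahmed: Singh 11–2.
Janssen vs Ruiz: Janssen, 11–2.
Janssen–Okafor: Janssen 11–2.
Janssen vs Ahmed: Janssen, 11–2.
Ruiz vs Okafor: Okafor wins 13–0.
Ruiz vs Ahmed: Ahmed, 13–0.
Okafor vs Ahmed: 2+7+4 = 13 for Okafor, 0 for Ahmed — Okafor by 13–0.
Singh beats each of Janssen, Ruiz, Okafor, Ahmed — Singh is the Condorcet winner.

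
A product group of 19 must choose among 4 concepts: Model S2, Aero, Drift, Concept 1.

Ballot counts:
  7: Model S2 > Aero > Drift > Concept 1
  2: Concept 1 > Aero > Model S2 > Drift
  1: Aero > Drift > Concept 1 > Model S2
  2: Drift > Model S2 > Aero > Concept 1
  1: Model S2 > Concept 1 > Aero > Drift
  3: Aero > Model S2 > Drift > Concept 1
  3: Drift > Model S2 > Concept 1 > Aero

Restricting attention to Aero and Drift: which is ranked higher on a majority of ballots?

Ballots ranking Aero above Drift: 7 + 2 + 1 + 1 + 3 = 14.
Ballots ranking Drift above Aero: 19 − 14 = 5.
Aero wins the head-to-head 14–5.

Aero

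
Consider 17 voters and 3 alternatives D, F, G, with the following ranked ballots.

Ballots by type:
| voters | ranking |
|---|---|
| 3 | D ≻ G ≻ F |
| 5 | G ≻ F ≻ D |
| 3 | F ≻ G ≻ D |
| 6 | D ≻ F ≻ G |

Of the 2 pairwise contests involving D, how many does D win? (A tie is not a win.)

D against each rival (17 voters):
D–F: D 9–8.
D–G: D 9–8.
D beats F, G — 2 pairwise wins.

2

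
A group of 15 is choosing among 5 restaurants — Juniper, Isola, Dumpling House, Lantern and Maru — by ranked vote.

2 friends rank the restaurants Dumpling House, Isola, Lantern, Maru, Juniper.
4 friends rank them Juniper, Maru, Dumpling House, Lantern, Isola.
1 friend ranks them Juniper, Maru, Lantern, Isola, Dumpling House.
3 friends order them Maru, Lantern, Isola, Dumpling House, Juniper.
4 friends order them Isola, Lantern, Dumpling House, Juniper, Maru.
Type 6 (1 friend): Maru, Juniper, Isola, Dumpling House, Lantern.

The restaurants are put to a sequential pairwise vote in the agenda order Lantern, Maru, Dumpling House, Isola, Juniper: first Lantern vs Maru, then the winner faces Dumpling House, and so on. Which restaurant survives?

Juniper

Round 1: Lantern vs Maru — 6–9, Maru advances.
Round 2: Maru vs Dumpling House — 9–6, Maru advances.
Round 3: Maru vs Isola — 9–6, Maru advances.
Round 4: Maru vs Juniper — 6–9, Juniper advances.
Juniper survives the agenda.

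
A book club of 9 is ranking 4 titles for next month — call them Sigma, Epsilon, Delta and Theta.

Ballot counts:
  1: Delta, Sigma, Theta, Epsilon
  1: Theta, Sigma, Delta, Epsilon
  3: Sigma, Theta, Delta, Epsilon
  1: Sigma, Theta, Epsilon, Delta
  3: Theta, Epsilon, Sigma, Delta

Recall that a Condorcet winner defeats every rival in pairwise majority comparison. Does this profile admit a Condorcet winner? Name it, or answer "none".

Head-to-head results (9 members):
Sigma vs Epsilon: Sigma is ranked higher on 1+1+3+1 = 6 ballots, Epsilon on 3. Sigma wins 6–3.
Sigma vs Delta: Sigma is ranked higher on 1+3+1+3 = 8 ballots, Delta on 1. Sigma wins 8–1.
Sigma vs Theta: 5 to 4, Sigma.
Epsilon vs Delta: Epsilon preferred on 1+3 = 4 ballots; Delta wins 5–4.
Epsilon vs Theta: Epsilon is ranked higher on 0 ballots, Theta on 9. Theta wins 9–0.
Delta vs Theta: 1 for Delta, 8 for Theta — Theta by 8–1.
Sigma wins every pairwise contest, so Sigma is the Condorcet winner.

Sigma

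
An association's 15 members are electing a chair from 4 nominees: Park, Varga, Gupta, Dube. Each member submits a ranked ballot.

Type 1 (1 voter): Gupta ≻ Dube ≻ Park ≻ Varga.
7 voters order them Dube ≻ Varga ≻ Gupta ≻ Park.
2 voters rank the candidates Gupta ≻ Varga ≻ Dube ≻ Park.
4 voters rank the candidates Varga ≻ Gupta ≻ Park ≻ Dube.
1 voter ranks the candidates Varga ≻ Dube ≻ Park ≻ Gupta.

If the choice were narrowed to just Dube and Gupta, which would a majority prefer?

Ballots ranking Dube above Gupta: 7 + 1 = 8.
Ballots ranking Gupta above Dube: 15 − 8 = 7.
Dube wins the head-to-head 8–7.

Dube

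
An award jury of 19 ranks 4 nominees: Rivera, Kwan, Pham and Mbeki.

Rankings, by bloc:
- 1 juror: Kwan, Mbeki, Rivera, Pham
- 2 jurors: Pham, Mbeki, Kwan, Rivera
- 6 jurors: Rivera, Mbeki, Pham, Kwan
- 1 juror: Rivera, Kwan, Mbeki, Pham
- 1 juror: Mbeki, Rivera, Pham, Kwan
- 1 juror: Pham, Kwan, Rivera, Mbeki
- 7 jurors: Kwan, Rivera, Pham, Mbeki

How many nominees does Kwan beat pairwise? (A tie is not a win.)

2

Kwan against each rival (19 jurors):
Kwan–Rivera: Kwan 11–8.
Kwan vs Pham: Pham, 10–9.
Kwan vs Mbeki: 10 to 9, Kwan.
Kwan beats Rivera, Mbeki; loses to Pham — 2 pairwise wins.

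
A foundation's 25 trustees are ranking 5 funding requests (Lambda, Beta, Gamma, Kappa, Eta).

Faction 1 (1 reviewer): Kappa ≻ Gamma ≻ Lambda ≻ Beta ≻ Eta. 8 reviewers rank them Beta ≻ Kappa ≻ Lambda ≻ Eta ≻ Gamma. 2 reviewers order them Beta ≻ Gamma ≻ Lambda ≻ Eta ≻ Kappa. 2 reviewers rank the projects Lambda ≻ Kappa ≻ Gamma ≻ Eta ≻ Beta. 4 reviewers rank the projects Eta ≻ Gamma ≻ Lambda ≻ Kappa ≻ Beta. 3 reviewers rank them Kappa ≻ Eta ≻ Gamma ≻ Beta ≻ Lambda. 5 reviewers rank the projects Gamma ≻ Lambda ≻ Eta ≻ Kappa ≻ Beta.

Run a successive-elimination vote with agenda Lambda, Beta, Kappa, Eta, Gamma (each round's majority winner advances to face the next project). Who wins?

Kappa

Round 1: Lambda vs Beta — 12–13, Beta advances.
Round 2: Beta vs Kappa — 10–15, Kappa advances.
Round 3: Kappa vs Eta — 14–11, Kappa advances.
Round 4: Kappa vs Gamma — 14–11, Kappa advances.
Kappa survives the agenda.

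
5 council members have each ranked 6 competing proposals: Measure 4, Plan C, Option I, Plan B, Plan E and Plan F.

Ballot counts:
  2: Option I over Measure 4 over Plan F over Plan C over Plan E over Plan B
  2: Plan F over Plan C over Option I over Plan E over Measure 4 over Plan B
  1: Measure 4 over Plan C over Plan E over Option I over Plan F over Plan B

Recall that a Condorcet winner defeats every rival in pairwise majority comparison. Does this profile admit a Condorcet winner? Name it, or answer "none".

Check each pair by majority over 5 ballots:
Measure 4 vs Plan C: 3 to 2, Measure 4.
Measure 4 vs Option I: 1 for Measure 4, 4 for Option I — Option I by 4–1.
Measure 4–Plan B: Measure 4 5–0.
Measure 4 vs Plan E: Measure 4, 3–2.
Measure 4 vs Plan F: Measure 4, 3–2.
Plan C–Option I: Plan C 3–2.
Plan C vs Plan B: Plan C preferred on 2+2+1 = 5 ballots; Plan C wins 5–0.
Plan C vs Plan E: Plan C is ranked higher on 2+2+1 = 5 ballots, Plan E on 0. Plan C wins 5–0.
Plan C vs Plan F: Plan F wins 4–1.
Option I vs Plan B: 5 to 0, Option I.
Option I vs Plan E: Option I is ranked higher on 2+2 = 4 ballots, Plan E on 1. Option I wins 4–1.
Option I vs Plan F: Option I is ranked higher on 2+1 = 3 ballots, Plan F on 2. Option I wins 3–2.
Plan B–Plan E: Plan E 5–0.
Plan B vs Plan F: Plan F, 5–0.
Plan E vs Plan F: 1 to 4, Plan F.
Each option drops at least one matchup (Measure 4 loses to Option I; Plan C loses to Measure 4; Option I loses to Plan C; Plan B loses to Measure 4; Plan E loses to Measure 4; Plan F loses to Measure 4); the cycle Measure 4 beats Plan C beats Option I beats Measure 4 rules out a Condorcet winner.

none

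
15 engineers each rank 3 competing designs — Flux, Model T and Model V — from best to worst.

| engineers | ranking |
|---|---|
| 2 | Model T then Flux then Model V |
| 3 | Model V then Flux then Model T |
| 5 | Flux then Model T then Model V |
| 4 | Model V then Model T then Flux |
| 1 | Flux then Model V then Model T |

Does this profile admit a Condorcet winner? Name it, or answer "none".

Flux

Pairwise majorities:
Flux vs Model T: Flux wins 9–6.
Flux vs Model V: Flux, 8–7.
Model T–Model V: Model V 8–7.
Only Flux has no losses; Flux is the Condorcet winner.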